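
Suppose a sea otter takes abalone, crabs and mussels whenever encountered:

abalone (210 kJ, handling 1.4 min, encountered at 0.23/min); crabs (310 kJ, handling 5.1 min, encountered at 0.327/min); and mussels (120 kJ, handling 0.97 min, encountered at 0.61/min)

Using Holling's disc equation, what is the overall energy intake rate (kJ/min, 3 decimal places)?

Energy encountered per unit search time: 0.23×210 + 0.327×310 + 0.61×120 = 222.9 kJ/min.
Handling time per unit search time: 0.23×1.4 + 0.327×5.1 + 0.61×0.97 = 2.581.
Rate = 222.9/(1 + 2.581) = 62.23 kJ/min.

62.230 kJ/min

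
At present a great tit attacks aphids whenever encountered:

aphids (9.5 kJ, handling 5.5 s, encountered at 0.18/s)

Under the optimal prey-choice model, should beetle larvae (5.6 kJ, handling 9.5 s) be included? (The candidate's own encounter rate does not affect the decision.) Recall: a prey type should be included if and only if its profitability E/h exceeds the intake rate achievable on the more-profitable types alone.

Current rate: (0.18×9.5)/(1 + 0.18×5.5) = 0.8593 kJ/s.
beetle larvae: E/h = 5.6/9.5 = 0.5895 kJ/s.
0.5895 < 0.8593, so adding beetle larvae would lower the average — exclude it.

No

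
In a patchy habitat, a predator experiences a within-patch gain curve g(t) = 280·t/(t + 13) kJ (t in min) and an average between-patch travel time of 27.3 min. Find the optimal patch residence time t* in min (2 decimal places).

18.84 min

Optimal t* satisfies g'(t*) = g(t*)/(T + t*).
g'(t) = 280·13/(t + 13)². Setting 280·13/(t+13)² = 280t/[(t+13)(27.3+t)] gives 13(27.3+t) = t(t+13), so t² = 13×27.3 = 354.9.
t* = √354.9 = 18.84 min.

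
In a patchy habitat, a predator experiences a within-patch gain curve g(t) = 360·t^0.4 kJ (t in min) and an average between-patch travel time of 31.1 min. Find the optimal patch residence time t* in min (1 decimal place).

20.7 min

By the marginal value theorem, leave when the instantaneous gain rate g'(t) equals the habitat-wide average g(t)/(T + t).
g'(t) = 0.4·360·t^-0.6. Setting 0.4·360·t^-0.6 = 360·t^0.4/(31.1+t) gives 0.4(31.1+t) = t, so 0.60·t = 0.4×31.1.
t* = 0.4×31.1/0.60 = 20.73 min.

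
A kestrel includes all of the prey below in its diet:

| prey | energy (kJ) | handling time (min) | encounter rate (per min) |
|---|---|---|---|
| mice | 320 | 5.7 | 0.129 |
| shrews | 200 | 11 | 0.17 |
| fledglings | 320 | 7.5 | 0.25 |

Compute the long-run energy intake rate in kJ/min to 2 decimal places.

28.33 kJ/min

R = (0.129×320 + 0.17×200 + 0.25×320) / (1 + 0.129×5.7 + 0.17×11 + 0.25×7.5) = 155.3/5.48 = 28.33 kJ/min.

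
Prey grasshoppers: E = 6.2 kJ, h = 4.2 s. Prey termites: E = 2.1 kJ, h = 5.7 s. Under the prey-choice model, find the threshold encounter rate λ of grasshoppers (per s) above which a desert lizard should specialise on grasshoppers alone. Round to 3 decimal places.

The zero-one rule: include termites iff E₂/h₂ > λE₁/(1+λh₁). Equality gives the switch point.
λE₁h₂ = E₂ + λE₂h₁ ⇒ λ = E₂/(E₁h₂ − E₂h₁) = 2.1/(35.34 − 8.82) = 0.07919 per s.

0.079 per s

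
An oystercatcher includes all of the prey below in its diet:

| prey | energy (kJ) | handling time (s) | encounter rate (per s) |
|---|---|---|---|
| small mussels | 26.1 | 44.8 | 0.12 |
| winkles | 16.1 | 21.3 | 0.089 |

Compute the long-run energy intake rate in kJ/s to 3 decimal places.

Energy encountered per unit search time: 0.12×26.1 + 0.089×16.1 = 4.565 kJ/s.
Handling time per unit search time: 0.12×44.8 + 0.089×21.3 = 7.272.
Rate = 4.565/(1 + 7.272) = 0.5519 kJ/s.

0.552 kJ/s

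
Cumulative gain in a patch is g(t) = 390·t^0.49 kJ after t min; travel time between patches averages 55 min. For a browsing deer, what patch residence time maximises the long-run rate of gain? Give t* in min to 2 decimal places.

52.84 min

Optimal t* satisfies g'(t*) = g(t*)/(T + t*).
g'(t) = 0.49·390·t^-0.51. Setting 0.49·390·t^-0.51 = 390·t^0.49/(55+t) gives 0.49(55+t) = t, so 0.51·t = 0.49×55.
t* = 0.49×55/0.51 = 52.84 min.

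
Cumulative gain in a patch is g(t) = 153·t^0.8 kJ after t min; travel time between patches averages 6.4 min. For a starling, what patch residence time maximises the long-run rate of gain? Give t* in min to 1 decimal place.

Maximise g(t)/(T+t): set derivative to zero → g'(t)(T+t) = g(t).
g'(t) = 0.8·153·t^-0.2. Setting 0.8·153·t^-0.2 = 153·t^0.8/(6.4+t) gives 0.8(6.4+t) = t, so 0.20·t = 0.8×6.4.
t* = 0.8×6.4/0.20 = 25.6 min.

25.6 min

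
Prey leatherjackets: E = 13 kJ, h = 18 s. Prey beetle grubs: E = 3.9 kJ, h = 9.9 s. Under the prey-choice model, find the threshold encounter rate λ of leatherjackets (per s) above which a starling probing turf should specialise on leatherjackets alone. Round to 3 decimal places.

0.067 per s

The zero-one rule: include beetle grubs iff E₂/h₂ > λE₁/(1+λh₁). Equality gives the switch point.
λE₁h₂ = E₂ + λE₂h₁ ⇒ λ = E₂/(E₁h₂ − E₂h₁) = 3.9/(128.7 − 70.2) = 0.06667 per s.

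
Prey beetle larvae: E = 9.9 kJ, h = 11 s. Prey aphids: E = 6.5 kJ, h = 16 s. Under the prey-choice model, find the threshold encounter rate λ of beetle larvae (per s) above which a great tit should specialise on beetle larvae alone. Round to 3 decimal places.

0.075 per s

At the threshold, the rate on beetle larvae alone equals the profitability of aphids: λ·9.9/(1 + λ·11) = 6.5/16 = 0.4062.
Rearranging, λ(9.9 − 0.4062×11) = 0.4062, so λ = 0.4062/5.431 = 0.0748 per s.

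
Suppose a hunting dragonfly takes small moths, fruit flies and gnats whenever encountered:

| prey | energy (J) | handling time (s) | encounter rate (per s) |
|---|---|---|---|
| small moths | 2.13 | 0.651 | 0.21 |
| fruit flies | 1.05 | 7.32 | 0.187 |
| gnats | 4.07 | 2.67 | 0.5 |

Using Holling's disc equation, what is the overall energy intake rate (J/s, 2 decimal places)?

Energy encountered per unit search time: 0.21×2.13 + 0.187×1.05 + 0.5×4.07 = 2.679 J/s.
Handling time per unit search time: 0.21×0.651 + 0.187×7.32 + 0.5×2.67 = 2.841.
Rate = 2.679/(1 + 2.841) = 0.6975 J/s.

0.70 J/s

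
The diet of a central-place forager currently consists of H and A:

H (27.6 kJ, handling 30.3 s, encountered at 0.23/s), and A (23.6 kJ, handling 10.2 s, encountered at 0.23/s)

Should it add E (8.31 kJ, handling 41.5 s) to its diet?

On H and A alone, R = ΣλE/(1+Σλh) = 11.78/10.32 = 1.142 kJ/s.
Profitability of E: 8.31/41.5 = 0.2002 kJ/s.
0.2002 < 1.142, so adding E would lower the average — exclude it.

No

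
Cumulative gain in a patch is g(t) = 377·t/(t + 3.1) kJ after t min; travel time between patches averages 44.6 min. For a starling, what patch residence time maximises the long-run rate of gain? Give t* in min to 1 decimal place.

Optimal t* satisfies g'(t*) = g(t*)/(T + t*).
g'(t) = 377·3.1/(t + 3.1)². Setting 377·3.1/(t+3.1)² = 377t/[(t+3.1)(44.6+t)] gives 3.1(44.6+t) = t(t+3.1), so t² = 3.1×44.6 = 138.3.
t* = √138.3 = 11.76 min.

11.8 min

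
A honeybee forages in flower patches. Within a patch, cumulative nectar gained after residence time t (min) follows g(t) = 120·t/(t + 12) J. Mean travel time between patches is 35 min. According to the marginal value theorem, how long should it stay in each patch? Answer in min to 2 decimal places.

Optimal t* satisfies g'(t*) = g(t*)/(T + t*).
g'(t) = 120·12/(t + 12)². Setting 120·12/(t+12)² = 120t/[(t+12)(35+t)] gives 12(35+t) = t(t+12), so t² = 12×35 = 420.
t* = √420 = 20.49 min.

20.49 min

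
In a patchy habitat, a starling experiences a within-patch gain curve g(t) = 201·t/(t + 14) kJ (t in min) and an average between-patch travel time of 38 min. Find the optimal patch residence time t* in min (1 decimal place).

Optimal t* satisfies g'(t*) = g(t*)/(T + t*).
g'(t) = 201·14/(t + 14)². Setting 201·14/(t+14)² = 201t/[(t+14)(38+t)] gives 14(38+t) = t(t+14), so t² = 14×38 = 532.
t* = √532 = 23.07 min.

23.1 min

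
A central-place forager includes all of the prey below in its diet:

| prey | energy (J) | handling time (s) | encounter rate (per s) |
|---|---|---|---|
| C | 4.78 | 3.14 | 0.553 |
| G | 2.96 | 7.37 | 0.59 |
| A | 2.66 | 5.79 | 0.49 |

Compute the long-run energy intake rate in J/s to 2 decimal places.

0.57 J/s

R = (0.553×4.78 + 0.59×2.96 + 0.49×2.66) / (1 + 0.553×3.14 + 0.59×7.37 + 0.49×5.79) = 5.693/9.922 = 0.5738 J/s.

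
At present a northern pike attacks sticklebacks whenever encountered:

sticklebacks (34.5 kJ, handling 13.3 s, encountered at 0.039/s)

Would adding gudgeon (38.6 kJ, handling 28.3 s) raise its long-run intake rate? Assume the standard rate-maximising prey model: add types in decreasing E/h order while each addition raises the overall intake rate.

Current rate: (0.039×34.5)/(1 + 0.039×13.3) = 0.886 kJ/s.
gudgeon: E/h = 38.6/28.3 = 1.364 kJ/s.
1.364 > 0.886, so adding gudgeon raises the average — include it.

Yes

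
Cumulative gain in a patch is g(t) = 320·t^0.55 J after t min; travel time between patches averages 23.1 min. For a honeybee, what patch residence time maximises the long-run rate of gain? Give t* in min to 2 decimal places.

28.23 min

By the marginal value theorem, leave when the instantaneous gain rate g'(t) equals the habitat-wide average g(t)/(T + t).
g'(t) = 0.55·320·t^-0.45. Setting 0.55·320·t^-0.45 = 320·t^0.55/(23.1+t) gives 0.55(23.1+t) = t, so 0.45·t = 0.55×23.1.
t* = 0.55×23.1/0.45 = 28.23 min.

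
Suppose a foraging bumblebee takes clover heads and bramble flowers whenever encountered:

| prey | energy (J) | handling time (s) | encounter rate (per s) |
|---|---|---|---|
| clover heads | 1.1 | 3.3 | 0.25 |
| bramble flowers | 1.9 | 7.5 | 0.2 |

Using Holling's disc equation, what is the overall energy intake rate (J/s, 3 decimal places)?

0.197 J/s

Energy encountered per unit search time: 0.25×1.1 + 0.2×1.9 = 0.655 J/s.
Handling time per unit search time: 0.25×3.3 + 0.2×7.5 = 2.325.
Rate = 0.655/(1 + 2.325) = 0.197 J/s.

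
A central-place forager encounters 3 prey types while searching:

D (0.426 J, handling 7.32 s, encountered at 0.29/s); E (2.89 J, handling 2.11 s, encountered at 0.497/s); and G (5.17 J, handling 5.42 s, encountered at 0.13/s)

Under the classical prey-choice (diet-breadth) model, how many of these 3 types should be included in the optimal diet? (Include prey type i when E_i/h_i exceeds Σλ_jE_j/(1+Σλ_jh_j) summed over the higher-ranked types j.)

Rank by E/h (J/s): E 1.37, G 0.954, D 0.0582. Include each in turn until the next type's E/h falls below the running intake rate.
Rate on top 1: 0.7011. G: 0.954 > 0.7011 → include.
Rate on top 2: 0.7658. D: 0.0582 < 0.7658 → exclude; stop.
Optimal diet: E, G — 2 of 3 types.

2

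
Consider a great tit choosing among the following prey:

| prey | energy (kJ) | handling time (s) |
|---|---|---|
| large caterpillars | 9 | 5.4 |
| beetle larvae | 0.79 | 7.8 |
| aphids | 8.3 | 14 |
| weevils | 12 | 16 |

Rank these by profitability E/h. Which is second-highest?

Profitability E/h (kJ/s): large caterpillars = 9/5.4 = 1.67, beetle larvae = 0.79/7.8 = 0.101, aphids = 8.3/14 = 0.593, weevils = 12/16 = 0.75.
Ranked: large caterpillars > weevils > aphids > beetle larvae.

weevils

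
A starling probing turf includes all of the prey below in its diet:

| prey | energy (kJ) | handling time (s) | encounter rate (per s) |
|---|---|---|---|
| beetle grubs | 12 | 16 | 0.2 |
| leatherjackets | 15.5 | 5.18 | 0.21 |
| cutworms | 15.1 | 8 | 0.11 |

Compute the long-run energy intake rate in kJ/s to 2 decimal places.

R = Σλ_iE_i / (1 + Σλ_ih_i)
Numerator: 0.2×12 + 0.21×15.5 + 0.11×15.1 = 7.316
Denominator: 1 + 0.2×16 + 0.21×5.18 + 0.11×8 = 6.168
R = 7.316/6.168 = 1.186 kJ/s

1.19 kJ/s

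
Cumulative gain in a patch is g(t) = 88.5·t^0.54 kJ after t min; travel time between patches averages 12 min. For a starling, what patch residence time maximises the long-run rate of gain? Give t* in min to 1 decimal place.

By the marginal value theorem, leave when the instantaneous gain rate g'(t) equals the habitat-wide average g(t)/(T + t).
g'(t) = 0.54·88.5·t^-0.46. Setting 0.54·88.5·t^-0.46 = 88.5·t^0.54/(12+t) gives 0.54(12+t) = t, so 0.46·t = 0.54×12.
t* = 0.54×12/0.46 = 14.09 min.

14.1 min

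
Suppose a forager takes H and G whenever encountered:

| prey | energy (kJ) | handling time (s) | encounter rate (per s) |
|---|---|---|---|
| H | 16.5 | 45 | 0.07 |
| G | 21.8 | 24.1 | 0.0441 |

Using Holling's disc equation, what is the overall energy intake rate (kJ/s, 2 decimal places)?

0.41 kJ/s

Energy encountered per unit search time: 0.07×16.5 + 0.0441×21.8 = 2.116 kJ/s.
Handling time per unit search time: 0.07×45 + 0.0441×24.1 = 4.213.
Rate = 2.116/(1 + 4.213) = 0.406 kJ/s.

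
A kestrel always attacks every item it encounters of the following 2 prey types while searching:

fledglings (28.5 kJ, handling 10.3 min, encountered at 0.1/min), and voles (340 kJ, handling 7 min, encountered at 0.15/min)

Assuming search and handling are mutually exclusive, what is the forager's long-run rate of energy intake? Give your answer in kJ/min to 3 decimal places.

Energy encountered per unit search time: 0.1×28.5 + 0.15×340 = 53.85 kJ/min.
Handling time per unit search time: 0.1×10.3 + 0.15×7 = 2.08.
Rate = 53.85/(1 + 2.08) = 17.48 kJ/min.

17.484 kJ/min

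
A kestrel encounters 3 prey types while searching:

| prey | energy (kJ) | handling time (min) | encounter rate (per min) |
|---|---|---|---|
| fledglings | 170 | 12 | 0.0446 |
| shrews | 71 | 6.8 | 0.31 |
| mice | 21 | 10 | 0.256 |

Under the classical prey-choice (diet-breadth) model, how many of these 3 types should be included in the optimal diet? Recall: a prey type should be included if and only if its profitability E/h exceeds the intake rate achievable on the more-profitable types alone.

E/h in descending order: fledglings 14.2, shrews 10.4, mice 2.1 kJ/min. The optimal diet is the largest prefix of this list for which every included type satisfies E_i/h_i > R on the types above it.
Rate on top 1: 4.939. shrews: 10.4 > 4.939 → include.
Rate on top 2: 8.123. mice: 2.1 < 8.123 → exclude; stop.
Optimal diet: fledglings, shrews — 2 of 3 types.

2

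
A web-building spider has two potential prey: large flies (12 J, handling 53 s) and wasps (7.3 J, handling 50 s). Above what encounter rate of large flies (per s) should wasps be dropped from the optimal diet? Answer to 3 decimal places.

The zero-one rule: include wasps iff E₂/h₂ > λE₁/(1+λh₁). Equality gives the switch point.
λE₁h₂ = E₂ + λE₂h₁ ⇒ λ = E₂/(E₁h₂ − E₂h₁) = 7.3/(600 − 386.9) = 0.03426 per s.

0.034 per s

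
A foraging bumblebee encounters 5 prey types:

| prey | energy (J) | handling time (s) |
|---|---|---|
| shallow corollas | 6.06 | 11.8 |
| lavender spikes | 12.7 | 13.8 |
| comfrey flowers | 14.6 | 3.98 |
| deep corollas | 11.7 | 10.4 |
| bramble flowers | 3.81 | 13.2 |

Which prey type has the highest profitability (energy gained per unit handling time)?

comfrey flowers

In descending order of E/h:
comfrey flowers: 14.6/3.98 = 3.67 J/s
deep corollas: 11.7/10.4 = 1.12 J/s
lavender spikes: 12.7/13.8 = 0.92 J/s
shallow corollas: 6.06/11.8 = 0.514 J/s
bramble flowers: 3.81/13.2 = 0.289 J/s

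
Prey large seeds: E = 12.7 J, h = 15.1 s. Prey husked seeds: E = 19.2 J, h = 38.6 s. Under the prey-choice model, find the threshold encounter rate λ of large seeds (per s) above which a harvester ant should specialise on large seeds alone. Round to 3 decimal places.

The zero-one rule: include husked seeds iff E₂/h₂ > λE₁/(1+λh₁). Equality gives the switch point.
λE₁h₂ = E₂ + λE₂h₁ ⇒ λ = E₂/(E₁h₂ − E₂h₁) = 19.2/(490.2 − 289.9) = 0.09586 per s.

0.096 per s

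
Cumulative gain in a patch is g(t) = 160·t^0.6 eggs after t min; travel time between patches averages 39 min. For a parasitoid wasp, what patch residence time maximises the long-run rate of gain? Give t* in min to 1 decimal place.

58.5 min

Maximise g(t)/(T+t): set derivative to zero → g'(t)(T+t) = g(t).
g'(t) = 0.6·160·t^-0.4. Setting 0.6·160·t^-0.4 = 160·t^0.6/(39+t) gives 0.6(39+t) = t, so 0.40·t = 0.6×39.
t* = 0.6×39/0.40 = 58.5 min.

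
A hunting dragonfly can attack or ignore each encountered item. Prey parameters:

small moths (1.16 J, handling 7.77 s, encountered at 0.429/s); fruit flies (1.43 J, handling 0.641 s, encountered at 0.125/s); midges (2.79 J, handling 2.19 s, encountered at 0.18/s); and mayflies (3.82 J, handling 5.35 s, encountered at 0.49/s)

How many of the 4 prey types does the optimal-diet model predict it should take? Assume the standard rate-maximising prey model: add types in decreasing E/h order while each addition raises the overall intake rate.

3

E/h in descending order: fruit flies 2.23, midges 1.27, mayflies 0.714, small moths 0.149 J/s. The optimal diet is the largest prefix of this list for which every included type satisfies E_i/h_i > R on the types above it.
Rate on top 1: 0.1655. midges: 1.27 > 0.1655 → include.
Rate on top 2: 0.4619. mayflies: 0.714 > 0.4619 → include.
Rate on top 3: 0.6233. small moths: 0.149 < 0.6233 → exclude; stop.
Optimal diet: fruit flies, midges, mayflies — 3 of 4 types.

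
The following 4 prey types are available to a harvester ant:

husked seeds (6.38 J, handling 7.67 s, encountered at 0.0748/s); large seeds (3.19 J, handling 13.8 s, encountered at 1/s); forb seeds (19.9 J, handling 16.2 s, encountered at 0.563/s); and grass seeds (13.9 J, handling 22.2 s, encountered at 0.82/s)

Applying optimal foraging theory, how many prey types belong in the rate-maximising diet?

1

E/h in descending order: forb seeds 1.23, husked seeds 0.832, grass seeds 0.626, large seeds 0.231 J/s. The optimal diet is the largest prefix of this list for which every included type satisfies E_i/h_i > R on the types above it.
Rate on top 1: 1.107. husked seeds: 0.832 < 1.107 → exclude; stop.
Optimal diet: forb seeds — 1 of 4 types.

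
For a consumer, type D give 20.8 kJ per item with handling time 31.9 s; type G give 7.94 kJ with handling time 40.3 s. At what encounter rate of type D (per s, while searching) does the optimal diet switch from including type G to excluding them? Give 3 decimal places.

Drop type G once their profitability E₂/h₂ falls below the rate achievable on type D alone: E₂/h₂ = λE₁/(1 + λh₁).
Solve for λ: λE₁h₂ = E₂(1 + λh₁) → λ(E₁h₂ − E₂h₁) = E₂ → λ = E₂/(E₁h₂ − E₂h₁).
λ = 7.94/(20.8×40.3 − 7.94×31.9) = 7.94/585 = 0.01357 per s.

0.014 per s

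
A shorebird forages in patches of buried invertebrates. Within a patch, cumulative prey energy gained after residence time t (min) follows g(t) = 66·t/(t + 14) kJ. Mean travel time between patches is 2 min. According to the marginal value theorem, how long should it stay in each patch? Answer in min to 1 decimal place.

Optimal t* satisfies g'(t*) = g(t*)/(T + t*).
g'(t) = 66·14/(t + 14)². Setting 66·14/(t+14)² = 66t/[(t+14)(2+t)] gives 14(2+t) = t(t+14), so t² = 14×2 = 28.
t* = √28 = 5.292 min.

5.3 min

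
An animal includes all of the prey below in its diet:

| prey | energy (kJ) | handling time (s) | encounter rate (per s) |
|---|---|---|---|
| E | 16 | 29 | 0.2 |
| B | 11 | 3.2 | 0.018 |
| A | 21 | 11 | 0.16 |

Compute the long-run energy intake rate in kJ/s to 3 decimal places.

0.784 kJ/s

R = (0.2×16 + 0.018×11 + 0.16×21) / (1 + 0.2×29 + 0.018×3.2 + 0.16×11) = 6.758/8.618 = 0.7842 kJ/s.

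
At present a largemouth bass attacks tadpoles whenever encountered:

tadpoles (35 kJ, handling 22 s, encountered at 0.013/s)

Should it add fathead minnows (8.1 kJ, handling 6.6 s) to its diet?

Yes

On tadpoles alone, R = ΣλE/(1+Σλh) = 0.455/1.286 = 0.3538 kJ/s.
fathead minnows: E/h = 8.1/6.6 = 1.227 kJ/s.
Since 1.227 > R, including fathead minnows increases the long-run rate.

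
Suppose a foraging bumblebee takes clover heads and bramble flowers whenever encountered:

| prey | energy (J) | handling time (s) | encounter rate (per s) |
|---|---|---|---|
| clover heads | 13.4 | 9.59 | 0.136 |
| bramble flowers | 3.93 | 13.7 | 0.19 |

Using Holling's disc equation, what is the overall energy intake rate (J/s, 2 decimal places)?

Energy encountered per unit search time: 0.136×13.4 + 0.19×3.93 = 2.569 J/s.
Handling time per unit search time: 0.136×9.59 + 0.19×13.7 = 3.907.
Rate = 2.569/(1 + 3.907) = 0.5235 J/s.

0.52 J/s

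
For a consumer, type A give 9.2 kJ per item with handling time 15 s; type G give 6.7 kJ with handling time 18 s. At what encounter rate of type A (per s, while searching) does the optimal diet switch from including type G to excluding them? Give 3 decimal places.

Drop type G once their profitability E₂/h₂ falls below the rate achievable on type A alone: E₂/h₂ = λE₁/(1 + λh₁).
Solve for λ: λE₁h₂ = E₂(1 + λh₁) → λ(E₁h₂ − E₂h₁) = E₂ → λ = E₂/(E₁h₂ − E₂h₁).
λ = 6.7/(9.2×18 − 6.7×15) = 6.7/65.1 = 0.1029 per s.

0.103 per s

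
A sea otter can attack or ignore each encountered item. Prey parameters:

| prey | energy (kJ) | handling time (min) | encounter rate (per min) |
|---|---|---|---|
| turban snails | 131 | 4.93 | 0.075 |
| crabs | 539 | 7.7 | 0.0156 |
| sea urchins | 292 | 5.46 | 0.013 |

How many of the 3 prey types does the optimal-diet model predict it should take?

E/h in descending order: crabs 70, sea urchins 53.5, turban snails 26.6 kJ/min. The optimal diet is the largest prefix of this list for which every included type satisfies E_i/h_i > R on the types above it.
Rate on top 1: 7.507. sea urchins: 53.5 > 7.507 → include.
Rate on top 2: 10.25. turban snails: 26.6 > 10.25 → include.
Optimal diet: crabs, sea urchins, turban snails — 3 of 3 types.

3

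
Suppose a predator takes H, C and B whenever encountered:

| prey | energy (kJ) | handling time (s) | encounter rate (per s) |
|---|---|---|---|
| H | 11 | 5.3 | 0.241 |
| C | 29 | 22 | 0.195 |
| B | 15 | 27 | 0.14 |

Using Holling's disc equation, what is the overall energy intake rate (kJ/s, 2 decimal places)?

1.01 kJ/s

R = (0.241×11 + 0.195×29 + 0.14×15) / (1 + 0.241×5.3 + 0.195×22 + 0.14×27) = 10.41/10.35 = 1.006 kJ/s.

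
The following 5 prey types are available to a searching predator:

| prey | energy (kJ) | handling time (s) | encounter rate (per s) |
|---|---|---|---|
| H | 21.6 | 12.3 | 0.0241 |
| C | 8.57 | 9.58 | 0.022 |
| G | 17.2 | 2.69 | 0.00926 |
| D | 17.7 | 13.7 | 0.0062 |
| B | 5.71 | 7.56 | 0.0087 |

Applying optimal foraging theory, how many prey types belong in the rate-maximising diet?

Rank by E/h (kJ/s): G 6.39, H 1.76, D 1.29, C 0.895, B 0.755. Include each in turn until the next type's E/h falls below the running intake rate.
Rate on top 1: 0.1554. H: 1.76 > 0.1554 → include.
Rate on top 2: 0.5145. D: 1.29 > 0.5145 → include.
Rate on top 3: 0.5615. C: 0.895 > 0.5615 → include.
Rate on top 4: 0.6049. B: 0.755 > 0.6049 → include.
Optimal diet: G, H, D, C, B — 5 of 5 types.

5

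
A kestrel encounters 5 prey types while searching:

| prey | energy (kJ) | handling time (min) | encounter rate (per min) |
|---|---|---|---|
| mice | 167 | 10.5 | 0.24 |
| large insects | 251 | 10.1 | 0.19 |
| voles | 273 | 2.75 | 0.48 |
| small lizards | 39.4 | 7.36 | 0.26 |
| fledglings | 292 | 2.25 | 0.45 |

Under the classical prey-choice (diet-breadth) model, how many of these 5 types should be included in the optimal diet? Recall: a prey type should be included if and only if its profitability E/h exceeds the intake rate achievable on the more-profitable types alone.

E/h in descending order: fledglings 130, voles 99.3, large insects 24.9, mice 15.9, small lizards 5.35 kJ/min. The optimal diet is the largest prefix of this list for which every included type satisfies E_i/h_i > R on the types above it.
Rate on top 1: 65.29. voles: 99.3 > 65.29 → include.
Rate on top 2: 78.75. large insects: 24.9 < 78.75 → exclude; stop.
Optimal diet: fledglings, voles — 2 of 5 types.

2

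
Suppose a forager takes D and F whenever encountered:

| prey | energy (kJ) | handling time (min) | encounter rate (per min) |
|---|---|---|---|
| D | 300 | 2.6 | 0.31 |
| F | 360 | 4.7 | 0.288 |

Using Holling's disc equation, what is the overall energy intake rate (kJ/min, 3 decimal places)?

R = Σλ_iE_i / (1 + Σλ_ih_i)
Numerator: 0.31×300 + 0.288×360 = 196.7
Denominator: 1 + 0.31×2.6 + 0.288×4.7 = 3.16
R = 196.7/3.16 = 62.25 kJ/min

62.248 kJ/min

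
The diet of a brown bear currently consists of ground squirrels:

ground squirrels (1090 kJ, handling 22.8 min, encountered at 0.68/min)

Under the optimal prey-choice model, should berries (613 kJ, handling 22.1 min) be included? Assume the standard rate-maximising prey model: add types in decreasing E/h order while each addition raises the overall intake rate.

No

Intake rate on the current diet: R = (0.68×1090) / (1 + 0.68×22.8) = 741.2/16.5 = 44.91 kJ/min.
Profitability of berries: 613/22.1 = 27.74 kJ/min.
27.74 < 44.91, so adding berries would lower the average — exclude it.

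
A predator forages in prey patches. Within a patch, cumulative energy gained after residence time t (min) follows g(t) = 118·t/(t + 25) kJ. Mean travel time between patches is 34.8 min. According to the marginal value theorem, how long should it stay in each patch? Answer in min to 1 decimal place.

29.5 min

Optimal t* satisfies g'(t*) = g(t*)/(T + t*).
g'(t) = 118·25/(t + 25)². Setting 118·25/(t+25)² = 118t/[(t+25)(34.8+t)] gives 25(34.8+t) = t(t+25), so t² = 25×34.8 = 870.
t* = √870 = 29.5 min.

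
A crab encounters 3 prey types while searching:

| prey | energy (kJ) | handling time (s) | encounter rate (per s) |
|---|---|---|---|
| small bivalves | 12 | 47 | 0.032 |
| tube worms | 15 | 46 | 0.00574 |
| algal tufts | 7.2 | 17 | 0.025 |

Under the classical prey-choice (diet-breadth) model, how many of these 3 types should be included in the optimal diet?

Rank by E/h (kJ/s): algal tufts 0.424, tube worms 0.326, small bivalves 0.255. Include each in turn until the next type's E/h falls below the running intake rate.
Rate on top 1: 0.1263. tube worms: 0.326 > 0.1263 → include.
Rate on top 2: 0.1575. small bivalves: 0.255 > 0.1575 → include.
Optimal diet: algal tufts, tube worms, small bivalves — 3 of 3 types.

3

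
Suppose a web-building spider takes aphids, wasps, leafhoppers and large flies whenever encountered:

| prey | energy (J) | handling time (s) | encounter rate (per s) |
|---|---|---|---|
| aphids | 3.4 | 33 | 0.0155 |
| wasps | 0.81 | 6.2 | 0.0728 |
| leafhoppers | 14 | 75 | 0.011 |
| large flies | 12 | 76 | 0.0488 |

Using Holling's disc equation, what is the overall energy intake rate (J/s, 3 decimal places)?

0.131 J/s

Energy encountered per unit search time: 0.0155×3.4 + 0.0728×0.81 + 0.011×14 + 0.0488×12 = 0.8513 J/s.
Handling time per unit search time: 0.0155×33 + 0.0728×6.2 + 0.011×75 + 0.0488×76 = 5.497.
Rate = 0.8513/(1 + 5.497) = 0.131 J/s.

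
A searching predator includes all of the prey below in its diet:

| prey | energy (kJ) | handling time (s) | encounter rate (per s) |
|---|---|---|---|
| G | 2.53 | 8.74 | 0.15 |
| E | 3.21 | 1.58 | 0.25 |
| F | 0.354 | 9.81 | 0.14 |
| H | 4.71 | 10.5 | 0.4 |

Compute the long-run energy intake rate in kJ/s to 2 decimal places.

R = (0.15×2.53 + 0.25×3.21 + 0.14×0.354 + 0.4×4.71) / (1 + 0.15×8.74 + 0.25×1.58 + 0.14×9.81 + 0.4×10.5) = 3.116/8.279 = 0.3763 kJ/s.

0.38 kJ/s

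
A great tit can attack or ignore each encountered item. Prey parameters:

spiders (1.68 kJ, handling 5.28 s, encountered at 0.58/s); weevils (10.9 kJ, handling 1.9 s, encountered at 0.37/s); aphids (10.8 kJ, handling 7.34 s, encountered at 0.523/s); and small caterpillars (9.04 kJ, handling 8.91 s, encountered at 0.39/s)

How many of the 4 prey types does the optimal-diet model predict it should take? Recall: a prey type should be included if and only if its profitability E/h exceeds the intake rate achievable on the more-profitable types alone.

Rank by E/h (kJ/s): weevils 5.74, aphids 1.47, small caterpillars 1.01, spiders 0.318. Include each in turn until the next type's E/h falls below the running intake rate.
Rate on top 1: 2.368. aphids: 1.47 < 2.368 → exclude; stop.
Optimal diet: weevils — 1 of 4 types.

1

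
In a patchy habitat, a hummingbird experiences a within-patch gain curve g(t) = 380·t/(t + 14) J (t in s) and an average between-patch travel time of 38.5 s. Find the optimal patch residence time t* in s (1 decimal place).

By the marginal value theorem, leave when the instantaneous gain rate g'(t) equals the habitat-wide average g(t)/(T + t).
g'(t) = 380·14/(t + 14)². Setting 380·14/(t+14)² = 380t/[(t+14)(38.5+t)] gives 14(38.5+t) = t(t+14), so t² = 14×38.5 = 539.
t* = √539 = 23.22 s.

23.2 s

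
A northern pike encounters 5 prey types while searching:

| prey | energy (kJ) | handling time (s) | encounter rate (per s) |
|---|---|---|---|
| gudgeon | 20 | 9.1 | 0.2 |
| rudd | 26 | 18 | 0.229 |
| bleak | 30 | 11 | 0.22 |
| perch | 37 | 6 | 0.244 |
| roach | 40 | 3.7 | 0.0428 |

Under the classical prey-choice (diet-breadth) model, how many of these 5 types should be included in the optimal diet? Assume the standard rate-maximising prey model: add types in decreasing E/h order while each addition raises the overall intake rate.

Profitabilities (E/h, kJ/s): roach 10.8, perch 6.17, bleak 2.73, gudgeon 2.2, rudd 1.44. Add prey in this order while the next type's profitability exceeds the intake rate on those already taken.
Rate on top 1: 1.478. perch: 6.17 > 1.478 → include.
Rate on top 2: 4.096. bleak: 2.73 < 4.096 → exclude; stop.
Optimal diet: roach, perch — 2 of 5 types.

2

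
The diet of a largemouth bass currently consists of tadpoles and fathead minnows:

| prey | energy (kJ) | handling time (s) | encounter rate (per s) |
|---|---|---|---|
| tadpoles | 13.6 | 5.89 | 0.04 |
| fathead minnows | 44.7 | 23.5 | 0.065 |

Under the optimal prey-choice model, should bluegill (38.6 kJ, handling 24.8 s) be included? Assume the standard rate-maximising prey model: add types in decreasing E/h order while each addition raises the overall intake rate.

Yes

On tadpoles and fathead minnows alone, R = ΣλE/(1+Σλh) = 3.45/2.763 = 1.248 kJ/s.
bluegill: E/h = 38.6/24.8 = 1.556 kJ/s.
1.556 > 1.248, so adding bluegill raises the average — include it.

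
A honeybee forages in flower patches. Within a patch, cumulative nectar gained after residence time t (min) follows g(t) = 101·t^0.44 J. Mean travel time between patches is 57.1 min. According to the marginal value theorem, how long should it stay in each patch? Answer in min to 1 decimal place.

44.9 min

Optimal t* satisfies g'(t*) = g(t*)/(T + t*).
g'(t) = 0.44·101·t^-0.56. Setting 0.44·101·t^-0.56 = 101·t^0.44/(57.1+t) gives 0.44(57.1+t) = t, so 0.56·t = 0.44×57.1.
t* = 0.44×57.1/0.56 = 44.86 min.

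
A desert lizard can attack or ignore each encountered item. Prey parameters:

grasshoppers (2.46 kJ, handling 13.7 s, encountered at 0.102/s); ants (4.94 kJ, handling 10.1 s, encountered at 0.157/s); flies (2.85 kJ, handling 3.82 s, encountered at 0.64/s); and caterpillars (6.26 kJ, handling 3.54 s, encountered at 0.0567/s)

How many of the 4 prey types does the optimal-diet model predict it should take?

E/h in descending order: caterpillars 1.77, flies 0.746, ants 0.489, grasshoppers 0.18 kJ/s. The optimal diet is the largest prefix of this list for which every included type satisfies E_i/h_i > R on the types above it.
Rate on top 1: 0.2956. flies: 0.746 > 0.2956 → include.
Rate on top 2: 0.5977. ants: 0.489 < 0.5977 → exclude; stop.
Optimal diet: caterpillars, flies — 2 of 4 types.

2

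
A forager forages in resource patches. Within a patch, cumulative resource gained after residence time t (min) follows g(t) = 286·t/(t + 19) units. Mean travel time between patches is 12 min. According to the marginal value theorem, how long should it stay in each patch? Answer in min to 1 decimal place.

Maximise g(t)/(T+t): set derivative to zero → g'(t)(T+t) = g(t).
g'(t) = 286·19/(t + 19)². Setting 286·19/(t+19)² = 286t/[(t+19)(12+t)] gives 19(12+t) = t(t+19), so t² = 19×12 = 228.
t* = √228 = 15.1 min.

15.1 min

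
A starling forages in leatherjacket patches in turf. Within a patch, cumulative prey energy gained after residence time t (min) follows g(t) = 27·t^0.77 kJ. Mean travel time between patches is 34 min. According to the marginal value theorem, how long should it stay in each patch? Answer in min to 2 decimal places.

Optimal t* satisfies g'(t*) = g(t*)/(T + t*).
g'(t) = 0.77·27·t^-0.23. Setting 0.77·27·t^-0.23 = 27·t^0.77/(34+t) gives 0.77(34+t) = t, so 0.23·t = 0.77×34.
t* = 0.77×34/0.23 = 113.8 min.

113.83 min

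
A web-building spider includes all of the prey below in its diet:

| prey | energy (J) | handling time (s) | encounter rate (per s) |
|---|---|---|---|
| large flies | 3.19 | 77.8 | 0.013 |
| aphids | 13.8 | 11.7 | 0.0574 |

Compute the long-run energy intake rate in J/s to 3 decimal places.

Energy encountered per unit search time: 0.013×3.19 + 0.0574×13.8 = 0.8336 J/s.
Handling time per unit search time: 0.013×77.8 + 0.0574×11.7 = 1.683.
Rate = 0.8336/(1 + 1.683) = 0.3107 J/s.

0.311 J/s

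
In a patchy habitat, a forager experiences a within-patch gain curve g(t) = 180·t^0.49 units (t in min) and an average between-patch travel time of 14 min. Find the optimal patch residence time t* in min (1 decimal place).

13.5 min

Optimal t* satisfies g'(t*) = g(t*)/(T + t*).
g'(t) = 0.49·180·t^-0.51. Setting 0.49·180·t^-0.51 = 180·t^0.49/(14+t) gives 0.49(14+t) = t, so 0.51·t = 0.49×14.
t* = 0.49×14/0.51 = 13.45 min.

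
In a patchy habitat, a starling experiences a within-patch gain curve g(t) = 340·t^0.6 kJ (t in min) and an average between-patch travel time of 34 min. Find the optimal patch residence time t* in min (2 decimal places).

51.00 min

Maximise g(t)/(T+t): set derivative to zero → g'(t)(T+t) = g(t).
g'(t) = 0.6·340·t^-0.4. Setting 0.6·340·t^-0.4 = 340·t^0.6/(34+t) gives 0.6(34+t) = t, so 0.40·t = 0.6×34.
t* = 0.6×34/0.40 = 51 min.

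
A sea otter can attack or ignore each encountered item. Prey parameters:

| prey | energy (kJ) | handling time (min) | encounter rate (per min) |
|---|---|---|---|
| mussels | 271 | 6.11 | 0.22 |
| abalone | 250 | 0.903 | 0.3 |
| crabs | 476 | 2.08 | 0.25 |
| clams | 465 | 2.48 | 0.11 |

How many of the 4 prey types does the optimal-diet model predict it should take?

Rank by E/h (kJ/min): abalone 277, crabs 229, clams 188, mussels 44.4. Include each in turn until the next type's E/h falls below the running intake rate.
Rate on top 1: 59.01. crabs: 229 > 59.01 → include.
Rate on top 2: 108.3. clams: 188 > 108.3 → include.
Rate on top 3: 118.8. mussels: 44.4 < 118.8 → exclude; stop.
Optimal diet: abalone, crabs, clams — 3 of 4 types.

3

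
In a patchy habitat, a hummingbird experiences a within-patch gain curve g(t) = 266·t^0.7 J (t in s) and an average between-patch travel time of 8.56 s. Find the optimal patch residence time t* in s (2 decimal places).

19.97 s

Optimal t* satisfies g'(t*) = g(t*)/(T + t*).
g'(t) = 0.7·266·t^-0.3. Setting 0.7·266·t^-0.3 = 266·t^0.7/(8.56+t) gives 0.7(8.56+t) = t, so 0.30·t = 0.7×8.56.
t* = 0.7×8.56/0.30 = 19.97 s.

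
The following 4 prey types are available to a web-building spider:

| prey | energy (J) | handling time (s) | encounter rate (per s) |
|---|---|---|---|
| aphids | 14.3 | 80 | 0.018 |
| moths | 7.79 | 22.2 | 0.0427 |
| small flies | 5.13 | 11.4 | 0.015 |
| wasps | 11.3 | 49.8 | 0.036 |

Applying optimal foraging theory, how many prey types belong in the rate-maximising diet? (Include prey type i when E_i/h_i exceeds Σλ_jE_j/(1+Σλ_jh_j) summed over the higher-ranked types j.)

3

E/h in descending order: small flies 0.45, moths 0.351, wasps 0.227, aphids 0.179 J/s. The optimal diet is the largest prefix of this list for which every included type satisfies E_i/h_i > R on the types above it.
Rate on top 1: 0.06571. moths: 0.351 > 0.06571 → include.
Rate on top 2: 0.1933. wasps: 0.227 > 0.1933 → include.
Rate on top 3: 0.2087. aphids: 0.179 < 0.2087 → exclude; stop.
Optimal diet: small flies, moths, wasps — 3 of 4 types.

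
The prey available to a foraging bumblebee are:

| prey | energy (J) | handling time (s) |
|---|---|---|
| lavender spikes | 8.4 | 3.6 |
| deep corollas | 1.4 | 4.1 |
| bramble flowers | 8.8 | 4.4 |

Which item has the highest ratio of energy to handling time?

In descending order of E/h:
lavender spikes: 8.4/3.6 = 2.33 J/s
bramble flowers: 8.8/4.4 = 2 J/s
deep corollas: 1.4/4.1 = 0.341 J/s

lavender spikes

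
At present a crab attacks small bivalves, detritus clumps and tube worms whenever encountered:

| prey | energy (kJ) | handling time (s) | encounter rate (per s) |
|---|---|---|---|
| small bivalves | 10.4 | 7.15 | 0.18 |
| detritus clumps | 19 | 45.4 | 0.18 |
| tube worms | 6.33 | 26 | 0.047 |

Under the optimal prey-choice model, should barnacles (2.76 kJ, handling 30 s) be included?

No

On small bivalves, detritus clumps and tube worms alone, R = ΣλE/(1+Σλh) = 5.59/11.68 = 0.4785 kJ/s.
barnacles: E/h = 2.76/30 = 0.092 kJ/s.
0.092 < 0.4785, so adding barnacles would lower the average — exclude it.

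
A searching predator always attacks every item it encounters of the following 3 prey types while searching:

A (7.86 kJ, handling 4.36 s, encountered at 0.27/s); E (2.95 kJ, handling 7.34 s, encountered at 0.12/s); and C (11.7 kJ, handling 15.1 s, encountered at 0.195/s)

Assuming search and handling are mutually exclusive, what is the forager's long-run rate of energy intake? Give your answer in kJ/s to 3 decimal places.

0.793 kJ/s

R = (0.27×7.86 + 0.12×2.95 + 0.195×11.7) / (1 + 0.27×4.36 + 0.12×7.34 + 0.195×15.1) = 4.758/6.003 = 0.7926 kJ/s.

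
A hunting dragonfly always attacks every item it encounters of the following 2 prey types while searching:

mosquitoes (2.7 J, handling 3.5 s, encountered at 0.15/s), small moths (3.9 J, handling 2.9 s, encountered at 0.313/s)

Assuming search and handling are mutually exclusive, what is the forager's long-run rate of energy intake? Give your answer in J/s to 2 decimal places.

Energy encountered per unit search time: 0.15×2.7 + 0.313×3.9 = 1.626 J/s.
Handling time per unit search time: 0.15×3.5 + 0.313×2.9 = 1.433.
Rate = 1.626/(1 + 1.433) = 0.6683 J/s.

0.67 J/s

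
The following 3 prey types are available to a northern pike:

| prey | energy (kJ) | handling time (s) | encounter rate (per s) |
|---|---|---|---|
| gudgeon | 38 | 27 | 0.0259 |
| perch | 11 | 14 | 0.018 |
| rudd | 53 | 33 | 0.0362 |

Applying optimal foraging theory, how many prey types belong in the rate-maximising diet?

2

E/h in descending order: rudd 1.61, gudgeon 1.41, perch 0.786 kJ/s. The optimal diet is the largest prefix of this list for which every included type satisfies E_i/h_i > R on the types above it.
Rate on top 1: 0.8742. gudgeon: 1.41 > 0.8742 → include.
Rate on top 2: 1.003. perch: 0.786 < 1.003 → exclude; stop.
Optimal diet: rudd, gudgeon — 2 of 3 types.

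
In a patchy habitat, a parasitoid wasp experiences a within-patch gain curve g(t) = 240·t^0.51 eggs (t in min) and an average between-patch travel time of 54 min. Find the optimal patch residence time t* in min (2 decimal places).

Maximise g(t)/(T+t): set derivative to zero → g'(t)(T+t) = g(t).
g'(t) = 0.51·240·t^-0.49. Setting 0.51·240·t^-0.49 = 240·t^0.51/(54+t) gives 0.51(54+t) = t, so 0.49·t = 0.51×54.
t* = 0.51×54/0.49 = 56.2 min.

56.20 min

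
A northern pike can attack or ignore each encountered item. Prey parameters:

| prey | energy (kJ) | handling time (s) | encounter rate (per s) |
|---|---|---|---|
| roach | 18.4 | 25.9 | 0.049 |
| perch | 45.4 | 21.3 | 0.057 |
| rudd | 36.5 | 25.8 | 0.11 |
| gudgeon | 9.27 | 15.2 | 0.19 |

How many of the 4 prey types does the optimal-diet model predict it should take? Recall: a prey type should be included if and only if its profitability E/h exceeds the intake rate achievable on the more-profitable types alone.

2

E/h in descending order: perch 2.13, rudd 1.41, roach 0.71, gudgeon 0.61 kJ/s. The optimal diet is the largest prefix of this list for which every included type satisfies E_i/h_i > R on the types above it.
Rate on top 1: 1.169. rudd: 1.41 > 1.169 → include.
Rate on top 2: 1.307. roach: 0.71 < 1.307 → exclude; stop.
Optimal diet: perch, rudd — 2 of 4 types.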